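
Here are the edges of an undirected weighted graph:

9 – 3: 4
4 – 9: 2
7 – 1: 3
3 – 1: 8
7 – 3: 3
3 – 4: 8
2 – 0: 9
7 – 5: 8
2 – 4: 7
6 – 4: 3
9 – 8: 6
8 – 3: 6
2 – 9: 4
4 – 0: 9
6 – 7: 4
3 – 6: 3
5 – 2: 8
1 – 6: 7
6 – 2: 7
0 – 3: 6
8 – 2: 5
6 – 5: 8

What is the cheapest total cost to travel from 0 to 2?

9

Shortest distances from 0:
0: 0
3: 6  (via 0)
2: 9  (via 0)
Shortest route: 0–2 = 9.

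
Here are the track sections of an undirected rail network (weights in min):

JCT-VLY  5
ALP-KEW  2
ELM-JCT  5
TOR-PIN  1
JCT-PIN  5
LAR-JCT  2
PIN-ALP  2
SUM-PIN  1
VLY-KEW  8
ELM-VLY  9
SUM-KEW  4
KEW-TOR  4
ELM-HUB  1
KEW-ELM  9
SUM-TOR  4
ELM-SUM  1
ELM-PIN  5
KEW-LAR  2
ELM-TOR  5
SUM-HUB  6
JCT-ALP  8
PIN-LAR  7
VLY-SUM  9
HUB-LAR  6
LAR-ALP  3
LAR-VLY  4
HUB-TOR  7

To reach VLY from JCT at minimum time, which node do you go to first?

Enumerating some paths:
JCT → LAR → KEW → VLY: 2+2+8 = 12
JCT → VLY: 5 = 5
JCT → LAR → VLY: 2+4 = 6
The minimum is 5 min via JCT → VLY.
So from JCT the first move is to VLY.

VLY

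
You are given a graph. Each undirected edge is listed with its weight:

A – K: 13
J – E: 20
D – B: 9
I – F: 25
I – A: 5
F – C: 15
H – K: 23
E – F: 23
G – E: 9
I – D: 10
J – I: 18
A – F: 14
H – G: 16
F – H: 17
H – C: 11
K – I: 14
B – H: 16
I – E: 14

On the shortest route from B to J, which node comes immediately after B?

D

Candidate routes:
B → D → I → J: 9+10+18 = 37
B → D → I → E → J: 9+10+14+20 = 53
Cheapest is B → D → I → J at 37.
So from B the first move is to D.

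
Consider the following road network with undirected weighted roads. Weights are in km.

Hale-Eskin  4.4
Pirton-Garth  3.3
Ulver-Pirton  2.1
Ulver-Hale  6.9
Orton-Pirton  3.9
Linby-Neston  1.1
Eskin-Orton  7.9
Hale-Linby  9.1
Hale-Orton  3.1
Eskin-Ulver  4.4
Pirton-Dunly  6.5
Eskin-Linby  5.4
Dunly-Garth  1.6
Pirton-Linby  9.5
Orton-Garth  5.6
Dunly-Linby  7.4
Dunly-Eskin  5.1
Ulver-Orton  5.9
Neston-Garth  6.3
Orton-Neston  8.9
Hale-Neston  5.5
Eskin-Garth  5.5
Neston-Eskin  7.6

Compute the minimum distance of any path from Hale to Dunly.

9.5 km

Compare a few routes:
Hale → Orton → Garth → Dunly: 3.1+5.6+1.6 = 10.3
Hale → Eskin → Garth → Dunly: 4.4+5.5+1.6 = 11.5
Hale → Eskin → Dunly: 4.4+5.1 = 9.5
Cheapest is Hale → Eskin → Dunly at 9.5 km.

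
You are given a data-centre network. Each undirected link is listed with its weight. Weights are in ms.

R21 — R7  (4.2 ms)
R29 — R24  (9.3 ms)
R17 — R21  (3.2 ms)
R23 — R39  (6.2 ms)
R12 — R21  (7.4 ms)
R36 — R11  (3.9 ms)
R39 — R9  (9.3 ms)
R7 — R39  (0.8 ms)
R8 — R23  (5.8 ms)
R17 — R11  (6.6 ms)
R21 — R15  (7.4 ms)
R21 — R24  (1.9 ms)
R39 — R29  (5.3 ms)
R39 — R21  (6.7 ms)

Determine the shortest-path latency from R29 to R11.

Running Dijkstra from R29:
R29: 0
R39: 5.3  (via R29)
R7: 6.1  (via R39)
R24: 9.3  (via R29)
R21: 10.3  (via R7)
R23: 11.5  (via R39)
R17: 13.5  (via R21)
R9: 14.6  (via R39)
R8: 17.3  (via R23)
R15: 17.7  (via R21)
R12: 17.7  (via R21)
R11: 20.1  (via R17)
Shortest route: R29–R39–R7–R21–R17–R11 = 20.1 ms.

20.1 ms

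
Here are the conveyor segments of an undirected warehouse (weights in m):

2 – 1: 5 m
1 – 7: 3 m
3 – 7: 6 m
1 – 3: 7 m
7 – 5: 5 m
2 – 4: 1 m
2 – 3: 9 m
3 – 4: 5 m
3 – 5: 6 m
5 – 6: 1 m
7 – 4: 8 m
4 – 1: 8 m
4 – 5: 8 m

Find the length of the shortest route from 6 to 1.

9 m

Compare a few routes:
6 → 5 → 7 → 1: 1+5+3 = 9
6 → 5 → 4 → 2 → 1: 1+8+1+5 = 15
6 → 5 → 3 → 1: 1+6+7 = 14
The minimum is 9 m via 6 → 5 → 7 → 1.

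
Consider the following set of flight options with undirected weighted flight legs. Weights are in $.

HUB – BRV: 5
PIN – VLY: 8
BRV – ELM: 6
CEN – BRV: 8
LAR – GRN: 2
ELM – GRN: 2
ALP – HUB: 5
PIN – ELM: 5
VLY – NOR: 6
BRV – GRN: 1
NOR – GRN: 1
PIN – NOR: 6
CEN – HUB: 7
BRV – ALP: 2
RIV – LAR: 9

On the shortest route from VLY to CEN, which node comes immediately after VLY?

NOR

Enumerating some paths:
VLY–NOR–GRN–BRV–HUB–CEN: 6+1+1+5+7 = 20
VLY–NOR–GRN–BRV–CEN: 6+1+1+8 = 16
VLY–NOR–GRN–ELM–BRV–CEN: 6+1+2+6+8 = 23
VLY–NOR–GRN–BRV–ALP–HUB–CEN: 6+1+1+2+5+7 = 22
Cheapest is VLY–NOR–GRN–BRV–CEN at $16.
So from VLY the first move is to NOR.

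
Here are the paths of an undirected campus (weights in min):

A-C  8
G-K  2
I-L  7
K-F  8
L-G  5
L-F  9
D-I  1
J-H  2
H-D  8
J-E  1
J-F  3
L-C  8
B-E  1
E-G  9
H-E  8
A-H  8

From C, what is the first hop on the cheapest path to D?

L

Compare a few routes:
C - L - I - D: 8+7+1 = 16
C - A - H - D: 8+8+8 = 24
The minimum is 16 min via C - L - I - D.
So from C the first move is to L.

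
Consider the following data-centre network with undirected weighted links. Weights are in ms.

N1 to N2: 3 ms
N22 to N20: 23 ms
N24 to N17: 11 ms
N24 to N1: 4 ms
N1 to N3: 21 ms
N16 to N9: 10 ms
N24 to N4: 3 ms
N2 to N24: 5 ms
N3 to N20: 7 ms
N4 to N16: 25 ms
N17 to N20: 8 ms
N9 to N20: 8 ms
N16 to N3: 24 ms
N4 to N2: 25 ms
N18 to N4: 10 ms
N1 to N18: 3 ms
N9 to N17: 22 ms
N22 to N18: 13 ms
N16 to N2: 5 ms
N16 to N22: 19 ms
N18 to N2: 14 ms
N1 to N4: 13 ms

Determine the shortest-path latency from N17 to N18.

Compare a few routes:
N17 - N24 - N2 - N1 - N18: 11+5+3+3 = 22
N17 - N24 - N1 - N18: 11+4+3 = 18
N17 - N24 - N4 - N1 - N18: 11+3+13+3 = 30
N17 - N24 - N4 - N18: 11+3+10 = 24
Cheapest is N17 - N24 - N1 - N18 at 18 ms.

18 ms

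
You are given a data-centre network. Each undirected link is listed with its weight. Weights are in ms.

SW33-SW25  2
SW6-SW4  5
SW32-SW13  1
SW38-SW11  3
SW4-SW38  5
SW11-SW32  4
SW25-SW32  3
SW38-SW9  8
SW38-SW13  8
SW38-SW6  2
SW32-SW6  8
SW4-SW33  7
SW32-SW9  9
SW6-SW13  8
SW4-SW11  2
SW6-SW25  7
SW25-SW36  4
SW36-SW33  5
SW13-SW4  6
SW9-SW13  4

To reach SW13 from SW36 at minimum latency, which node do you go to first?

Compare a few routes:
SW36–SW25–SW32–SW13: 4+3+1 = 8
SW36–SW33–SW25–SW32–SW13: 5+2+3+1 = 11
The minimum is 8 ms via SW36–SW25–SW32–SW13.
So from SW36 the first move is to SW25.

SW25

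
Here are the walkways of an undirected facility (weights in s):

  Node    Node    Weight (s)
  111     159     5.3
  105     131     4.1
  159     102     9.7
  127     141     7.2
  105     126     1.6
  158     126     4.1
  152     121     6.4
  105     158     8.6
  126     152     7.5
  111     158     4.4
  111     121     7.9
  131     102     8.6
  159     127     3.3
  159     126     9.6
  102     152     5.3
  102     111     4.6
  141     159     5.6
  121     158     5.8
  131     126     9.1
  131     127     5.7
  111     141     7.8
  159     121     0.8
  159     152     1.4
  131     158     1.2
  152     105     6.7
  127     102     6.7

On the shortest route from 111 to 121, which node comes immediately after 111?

Candidate routes:
111 → 159 → 121: 5.3+0.8 = 6.1
111 → 102 → 152 → 159 → 121: 4.6+5.3+1.4+0.8 = 12.1
111 → 121: 7.9 = 7.9
111 → 158 → 121: 4.4+5.8 = 10.2
Cheapest is 111 → 159 → 121 at 6.1 s.
So from 111 the first move is to 159.

159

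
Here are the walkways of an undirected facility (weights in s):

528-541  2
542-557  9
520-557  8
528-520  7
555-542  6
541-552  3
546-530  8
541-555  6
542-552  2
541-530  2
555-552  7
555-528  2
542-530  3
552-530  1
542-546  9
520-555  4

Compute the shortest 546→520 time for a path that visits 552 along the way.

20 s

Best 546 to 552: 546 → 530 → 552 costing 9
Shortest 552→520: 552 → 555 → 520 = 11
Total via 552: 9 + 11 = 20 s.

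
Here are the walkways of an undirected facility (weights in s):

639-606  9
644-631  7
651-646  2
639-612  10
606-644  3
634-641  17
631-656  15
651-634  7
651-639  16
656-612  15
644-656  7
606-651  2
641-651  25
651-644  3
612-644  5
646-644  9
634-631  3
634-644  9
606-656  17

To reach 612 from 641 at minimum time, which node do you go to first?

634

Enumerating some paths:
641 - 634 - 651 - 644 - 612: 17+7+3+5 = 32
641 - 634 - 644 - 612: 17+9+5 = 31
The minimum is 31 s via 641 - 634 - 644 - 612.
So from 641 the first move is to 634.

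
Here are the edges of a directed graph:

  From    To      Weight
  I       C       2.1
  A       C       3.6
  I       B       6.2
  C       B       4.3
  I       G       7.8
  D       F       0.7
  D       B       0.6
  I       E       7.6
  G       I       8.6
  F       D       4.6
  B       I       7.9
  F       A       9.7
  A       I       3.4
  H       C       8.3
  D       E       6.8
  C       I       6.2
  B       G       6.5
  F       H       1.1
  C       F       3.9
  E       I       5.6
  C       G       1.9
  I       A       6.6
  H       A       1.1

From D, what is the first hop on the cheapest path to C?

F

Enumerating some paths:
D - F - H - A - I - C: 0.7+1.1+1.1+3.4+2.1 = 8.4
D - F - H - A - C: 0.7+1.1+1.1+3.6 = 6.5
The minimum is 6.5 via D - F - H - A - C.
So from D the first move is to F.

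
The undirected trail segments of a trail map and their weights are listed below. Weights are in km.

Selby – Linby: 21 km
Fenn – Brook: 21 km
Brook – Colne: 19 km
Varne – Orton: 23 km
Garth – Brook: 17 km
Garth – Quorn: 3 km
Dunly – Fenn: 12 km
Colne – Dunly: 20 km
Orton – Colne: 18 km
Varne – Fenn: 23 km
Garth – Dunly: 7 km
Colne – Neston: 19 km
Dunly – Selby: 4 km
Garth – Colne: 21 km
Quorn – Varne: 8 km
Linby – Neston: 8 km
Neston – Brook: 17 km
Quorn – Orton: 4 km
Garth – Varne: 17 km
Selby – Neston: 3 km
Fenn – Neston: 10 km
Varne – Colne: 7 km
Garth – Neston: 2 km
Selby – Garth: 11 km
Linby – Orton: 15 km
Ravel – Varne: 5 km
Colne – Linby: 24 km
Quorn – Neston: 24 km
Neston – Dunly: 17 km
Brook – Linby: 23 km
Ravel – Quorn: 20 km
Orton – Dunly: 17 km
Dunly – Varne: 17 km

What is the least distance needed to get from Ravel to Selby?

21 km

Shortest distances from Ravel:
Ravel: 0
Varne: 5  (via Ravel)
Colne: 12  (via Varne)
Quorn: 13  (via Varne)
Garth: 16  (via Quorn)
Orton: 17  (via Quorn)
Neston: 18  (via Garth)
Selby: 21  (via Neston)
Shortest route: Ravel–Varne–Quorn–Garth–Neston–Selby = 21 km.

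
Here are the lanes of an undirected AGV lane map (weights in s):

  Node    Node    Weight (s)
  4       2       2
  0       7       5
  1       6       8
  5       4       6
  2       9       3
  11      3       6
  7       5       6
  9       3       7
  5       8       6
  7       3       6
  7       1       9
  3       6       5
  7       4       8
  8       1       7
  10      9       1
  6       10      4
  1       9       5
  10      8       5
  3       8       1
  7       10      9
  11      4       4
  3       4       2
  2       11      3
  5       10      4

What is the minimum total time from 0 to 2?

Enumerating some paths:
0–7–10–9–2: 5+9+1+3 = 18
0–7–4–2: 5+8+2 = 15
Cheapest is 0–7–4–2 at 15 s.

15 s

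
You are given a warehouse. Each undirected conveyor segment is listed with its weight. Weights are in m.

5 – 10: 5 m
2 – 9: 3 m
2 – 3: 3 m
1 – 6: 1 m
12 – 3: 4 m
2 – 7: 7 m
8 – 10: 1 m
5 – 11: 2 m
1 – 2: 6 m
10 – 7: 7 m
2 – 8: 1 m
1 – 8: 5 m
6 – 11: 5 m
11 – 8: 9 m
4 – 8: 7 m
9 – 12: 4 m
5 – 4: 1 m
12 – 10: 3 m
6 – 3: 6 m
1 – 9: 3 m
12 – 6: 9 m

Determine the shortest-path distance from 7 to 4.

13 m

Compare a few routes:
7–2–8–4: 7+1+7 = 15
7–10–8–4: 7+1+7 = 15
7–10–5–4: 7+5+1 = 13
Cheapest is 7–10–5–4 at 13 m.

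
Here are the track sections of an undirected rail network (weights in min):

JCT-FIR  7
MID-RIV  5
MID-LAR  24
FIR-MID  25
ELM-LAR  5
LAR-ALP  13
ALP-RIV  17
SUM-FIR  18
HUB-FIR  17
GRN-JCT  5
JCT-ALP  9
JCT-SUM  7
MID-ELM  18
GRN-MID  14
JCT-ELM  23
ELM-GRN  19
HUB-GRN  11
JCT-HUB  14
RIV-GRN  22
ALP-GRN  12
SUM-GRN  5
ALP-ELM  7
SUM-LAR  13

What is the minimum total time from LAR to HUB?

Running Dijkstra from LAR:
LAR: 0
ELM: 5  (via LAR)
ALP: 12  (via ELM)
SUM: 13  (via LAR)
GRN: 18  (via SUM)
JCT: 20  (via SUM)
MID: 23  (via ELM)
FIR: 27  (via JCT)
RIV: 28  (via MID)
HUB: 29  (via GRN)
Shortest route: LAR → SUM → GRN → HUB = 29 min.

29 min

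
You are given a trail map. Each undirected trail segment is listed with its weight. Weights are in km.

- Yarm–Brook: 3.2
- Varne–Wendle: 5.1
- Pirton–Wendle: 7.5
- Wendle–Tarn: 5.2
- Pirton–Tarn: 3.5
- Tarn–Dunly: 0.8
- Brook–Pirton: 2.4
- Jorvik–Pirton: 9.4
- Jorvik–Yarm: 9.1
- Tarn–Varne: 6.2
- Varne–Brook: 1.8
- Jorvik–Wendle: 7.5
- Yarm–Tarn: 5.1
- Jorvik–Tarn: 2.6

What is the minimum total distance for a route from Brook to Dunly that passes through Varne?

Shortest Brook→Varne: Brook–Varne = 1.8
Best Varne to Dunly: Varne–Tarn–Dunly costing 7
Total via Varne: 1.8 + 7 = 8.8 km.

8.8 km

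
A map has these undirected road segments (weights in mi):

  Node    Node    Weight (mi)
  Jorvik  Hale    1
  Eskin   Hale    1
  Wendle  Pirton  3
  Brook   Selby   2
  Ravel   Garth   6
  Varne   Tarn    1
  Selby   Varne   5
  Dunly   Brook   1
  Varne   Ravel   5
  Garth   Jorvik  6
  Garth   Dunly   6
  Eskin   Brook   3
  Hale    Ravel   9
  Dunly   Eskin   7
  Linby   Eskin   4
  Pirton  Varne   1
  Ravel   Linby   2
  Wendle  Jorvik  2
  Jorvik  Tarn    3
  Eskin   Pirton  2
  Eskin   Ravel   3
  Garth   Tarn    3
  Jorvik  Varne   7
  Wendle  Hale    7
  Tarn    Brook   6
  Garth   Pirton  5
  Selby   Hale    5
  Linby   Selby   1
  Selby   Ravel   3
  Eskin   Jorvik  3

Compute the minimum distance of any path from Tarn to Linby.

7 mi

Running Dijkstra from Tarn:
Tarn: 0
Varne: 1  (via Tarn)
Pirton: 2  (via Varne)
Garth: 3  (via Tarn)
Jorvik: 3  (via Tarn)
Hale: 4  (via Jorvik)
Eskin: 4  (via Pirton)
Wendle: 5  (via Pirton)
Ravel: 6  (via Varne)
Selby: 6  (via Varne)
Brook: 6  (via Tarn)
Linby: 7  (via Selby)
Shortest route: Tarn–Varne–Selby–Linby = 7 mi.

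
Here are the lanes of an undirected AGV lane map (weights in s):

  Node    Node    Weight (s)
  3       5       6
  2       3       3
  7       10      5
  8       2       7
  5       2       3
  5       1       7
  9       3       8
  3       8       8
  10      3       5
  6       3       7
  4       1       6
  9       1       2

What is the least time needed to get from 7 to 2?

Candidate routes:
7–10–3–5–2: 5+5+6+3 = 19
7–10–3–8–2: 5+5+8+7 = 25
7–10–3–2: 5+5+3 = 13
Cheapest is 7–10–3–2 at 13 s.

13 s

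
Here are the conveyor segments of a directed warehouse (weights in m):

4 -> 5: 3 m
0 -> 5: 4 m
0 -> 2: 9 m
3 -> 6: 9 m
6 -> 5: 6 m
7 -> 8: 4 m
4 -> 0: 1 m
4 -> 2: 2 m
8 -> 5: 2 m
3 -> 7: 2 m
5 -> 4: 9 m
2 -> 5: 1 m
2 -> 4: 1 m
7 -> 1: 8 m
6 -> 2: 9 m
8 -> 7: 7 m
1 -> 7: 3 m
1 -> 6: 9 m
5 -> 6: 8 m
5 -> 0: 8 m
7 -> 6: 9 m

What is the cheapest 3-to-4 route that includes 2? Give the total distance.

Best 3 to 2: 3–6–2 costing 18
Best 2 to 4: 2–4 costing 1
Total via 2: 18 + 1 = 19 m.

19 m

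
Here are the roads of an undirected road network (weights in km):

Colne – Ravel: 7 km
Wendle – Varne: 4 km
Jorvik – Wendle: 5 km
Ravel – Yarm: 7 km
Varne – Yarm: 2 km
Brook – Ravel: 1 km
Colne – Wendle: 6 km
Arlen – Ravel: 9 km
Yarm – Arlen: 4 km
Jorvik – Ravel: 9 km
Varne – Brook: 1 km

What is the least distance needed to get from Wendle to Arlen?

10 km

Candidate routes:
Wendle → Varne → Brook → Ravel → Yarm → Arlen: 4+1+1+7+4 = 17
Wendle → Varne → Yarm → Arlen: 4+2+4 = 10
Wendle → Varne → Brook → Ravel → Arlen: 4+1+1+9 = 15
Cheapest is Wendle → Varne → Yarm → Arlen at 10 km.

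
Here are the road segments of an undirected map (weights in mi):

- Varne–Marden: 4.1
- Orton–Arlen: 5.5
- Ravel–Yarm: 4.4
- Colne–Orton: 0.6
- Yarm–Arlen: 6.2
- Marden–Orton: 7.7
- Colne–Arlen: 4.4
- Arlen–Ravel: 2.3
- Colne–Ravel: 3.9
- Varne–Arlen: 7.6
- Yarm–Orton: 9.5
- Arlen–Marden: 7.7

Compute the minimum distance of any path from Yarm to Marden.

13.9 mi

Shortest distances from Yarm:
Yarm: 0
Ravel: 4.4  (via Yarm)
Arlen: 6.2  (via Yarm)
Colne: 8.3  (via Ravel)
Orton: 8.9  (via Colne)
Varne: 13.8  (via Arlen)
Marden: 13.9  (via Arlen)
Shortest route: Yarm → Arlen → Marden = 13.9 mi.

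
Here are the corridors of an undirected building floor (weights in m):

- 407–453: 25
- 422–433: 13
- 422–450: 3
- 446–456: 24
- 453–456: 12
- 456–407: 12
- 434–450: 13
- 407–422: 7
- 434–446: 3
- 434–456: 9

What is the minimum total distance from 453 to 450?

Running Dijkstra from 453:
453: 0
456: 12  (via 453)
434: 21  (via 456)
407: 24  (via 456)
446: 24  (via 434)
422: 31  (via 407)
450: 34  (via 434)
Shortest route: 453 → 456 → 434 → 450 = 34 m.

34 m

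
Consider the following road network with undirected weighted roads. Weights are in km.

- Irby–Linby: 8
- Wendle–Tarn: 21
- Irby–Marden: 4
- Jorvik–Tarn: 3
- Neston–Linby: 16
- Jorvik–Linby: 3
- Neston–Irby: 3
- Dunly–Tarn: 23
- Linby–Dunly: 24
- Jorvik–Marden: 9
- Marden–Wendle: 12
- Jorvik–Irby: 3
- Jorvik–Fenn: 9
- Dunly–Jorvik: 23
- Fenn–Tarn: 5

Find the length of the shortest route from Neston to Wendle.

Enumerating some paths:
Neston–Irby–Jorvik–Marden–Wendle: 3+3+9+12 = 27
Neston–Irby–Jorvik–Tarn–Wendle: 3+3+3+21 = 30
Neston–Irby–Marden–Wendle: 3+4+12 = 19
Cheapest is Neston–Irby–Marden–Wendle at 19 km.

19 km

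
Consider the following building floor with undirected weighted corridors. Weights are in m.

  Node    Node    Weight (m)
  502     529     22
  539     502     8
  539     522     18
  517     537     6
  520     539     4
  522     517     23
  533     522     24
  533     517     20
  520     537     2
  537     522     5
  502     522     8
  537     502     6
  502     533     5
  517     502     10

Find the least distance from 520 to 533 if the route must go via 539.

17 m

Best 520 to 539: 520–539 costing 4
Best 539 to 533: 539–502–533 costing 13
Total via 539: 4 + 13 = 17 m.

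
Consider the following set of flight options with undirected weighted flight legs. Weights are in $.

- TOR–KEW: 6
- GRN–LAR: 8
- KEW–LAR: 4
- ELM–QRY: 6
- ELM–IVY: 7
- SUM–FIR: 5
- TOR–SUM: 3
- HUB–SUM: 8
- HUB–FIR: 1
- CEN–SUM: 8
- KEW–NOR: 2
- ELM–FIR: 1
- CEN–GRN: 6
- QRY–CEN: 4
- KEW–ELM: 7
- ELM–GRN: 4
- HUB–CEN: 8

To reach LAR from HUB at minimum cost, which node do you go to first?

FIR

Enumerating some paths:
HUB–FIR–SUM–TOR–KEW–LAR: 1+5+3+6+4 = 19
HUB–FIR–ELM–GRN–LAR: 1+1+4+8 = 14
HUB–FIR–ELM–KEW–LAR: 1+1+7+4 = 13
The minimum is $13 via HUB–FIR–ELM–KEW–LAR.
So from HUB the first move is to FIR.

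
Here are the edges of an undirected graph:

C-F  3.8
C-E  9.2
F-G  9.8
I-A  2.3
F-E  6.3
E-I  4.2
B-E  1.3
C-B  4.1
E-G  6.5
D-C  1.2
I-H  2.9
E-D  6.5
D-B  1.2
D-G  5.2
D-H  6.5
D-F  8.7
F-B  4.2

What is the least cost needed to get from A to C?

10.2

Candidate routes:
A - I - H - D - C: 2.3+2.9+6.5+1.2 = 12.9
A - I - E - B - C: 2.3+4.2+1.3+4.1 = 11.9
A - I - E - B - D - C: 2.3+4.2+1.3+1.2+1.2 = 10.2
Cheapest is A - I - E - B - D - C at 10.2.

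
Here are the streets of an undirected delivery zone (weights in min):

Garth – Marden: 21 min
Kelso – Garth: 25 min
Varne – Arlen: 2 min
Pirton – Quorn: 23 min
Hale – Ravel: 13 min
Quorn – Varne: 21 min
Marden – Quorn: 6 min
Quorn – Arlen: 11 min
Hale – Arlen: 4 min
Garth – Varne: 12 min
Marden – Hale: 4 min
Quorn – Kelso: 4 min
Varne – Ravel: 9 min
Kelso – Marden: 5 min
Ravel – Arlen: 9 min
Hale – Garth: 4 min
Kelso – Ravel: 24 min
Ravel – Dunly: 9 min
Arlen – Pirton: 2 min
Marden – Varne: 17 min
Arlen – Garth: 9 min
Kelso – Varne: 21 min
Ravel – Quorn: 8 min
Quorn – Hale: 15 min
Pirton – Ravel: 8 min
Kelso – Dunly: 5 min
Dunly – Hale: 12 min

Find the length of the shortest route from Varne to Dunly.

18 min

Compare a few routes:
Varne–Arlen–Hale–Dunly: 2+4+12 = 18
Varne–Arlen–Hale–Marden–Kelso–Dunly: 2+4+4+5+5 = 20
The minimum is 18 min via Varne–Arlen–Hale–Dunly.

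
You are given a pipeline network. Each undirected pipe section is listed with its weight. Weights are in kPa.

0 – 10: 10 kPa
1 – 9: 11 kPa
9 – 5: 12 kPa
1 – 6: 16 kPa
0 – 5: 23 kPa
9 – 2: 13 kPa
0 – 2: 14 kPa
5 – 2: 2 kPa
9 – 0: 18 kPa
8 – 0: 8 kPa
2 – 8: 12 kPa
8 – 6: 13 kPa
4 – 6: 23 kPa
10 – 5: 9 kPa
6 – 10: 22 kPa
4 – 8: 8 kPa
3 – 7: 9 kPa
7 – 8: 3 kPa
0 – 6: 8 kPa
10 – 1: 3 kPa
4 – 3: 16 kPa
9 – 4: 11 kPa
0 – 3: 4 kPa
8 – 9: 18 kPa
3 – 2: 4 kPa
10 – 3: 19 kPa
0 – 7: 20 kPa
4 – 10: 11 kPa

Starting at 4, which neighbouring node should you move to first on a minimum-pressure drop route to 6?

8

Candidate routes:
4 → 6: 23 = 23
4 → 8 → 0 → 6: 8+8+8 = 24
4 → 8 → 6: 8+13 = 21
4 → 3 → 0 → 6: 16+4+8 = 28
Cheapest is 4 → 8 → 6 at 21 kPa.
So from 4 the first move is to 8.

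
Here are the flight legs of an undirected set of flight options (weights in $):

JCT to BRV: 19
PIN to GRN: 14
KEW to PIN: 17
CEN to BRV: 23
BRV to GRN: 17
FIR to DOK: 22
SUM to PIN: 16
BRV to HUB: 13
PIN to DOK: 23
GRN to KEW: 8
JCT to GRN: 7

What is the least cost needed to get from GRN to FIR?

$59

Candidate routes:
GRN → PIN → DOK → FIR: 14+23+22 = 59
GRN → KEW → PIN → DOK → FIR: 8+17+23+22 = 70
The minimum is $59 via GRN → PIN → DOK → FIR.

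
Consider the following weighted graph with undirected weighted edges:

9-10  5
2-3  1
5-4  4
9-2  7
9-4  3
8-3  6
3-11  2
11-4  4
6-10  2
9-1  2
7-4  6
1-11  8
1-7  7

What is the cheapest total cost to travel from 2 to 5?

11

Compare a few routes:
2–9–4–5: 7+3+4 = 14
2–3–11–4–5: 1+2+4+4 = 11
Cheapest is 2–3–11–4–5 at 11.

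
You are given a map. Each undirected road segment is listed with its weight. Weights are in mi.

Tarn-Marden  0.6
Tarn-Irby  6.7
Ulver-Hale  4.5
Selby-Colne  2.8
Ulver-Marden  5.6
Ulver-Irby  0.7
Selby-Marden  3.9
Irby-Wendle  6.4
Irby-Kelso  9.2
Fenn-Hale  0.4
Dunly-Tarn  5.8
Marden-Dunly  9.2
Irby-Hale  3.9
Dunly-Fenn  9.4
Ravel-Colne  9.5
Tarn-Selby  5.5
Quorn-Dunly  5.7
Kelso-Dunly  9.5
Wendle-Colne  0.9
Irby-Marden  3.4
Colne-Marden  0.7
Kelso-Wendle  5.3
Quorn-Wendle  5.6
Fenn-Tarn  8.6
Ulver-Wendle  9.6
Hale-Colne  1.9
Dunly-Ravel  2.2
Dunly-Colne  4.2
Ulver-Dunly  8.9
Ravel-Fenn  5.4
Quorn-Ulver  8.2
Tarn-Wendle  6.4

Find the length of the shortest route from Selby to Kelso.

9 mi

Candidate routes:
Selby - Marden - Colne - Wendle - Kelso: 3.9+0.7+0.9+5.3 = 10.8
Selby - Colne - Wendle - Kelso: 2.8+0.9+5.3 = 9
The minimum is 9 mi via Selby - Colne - Wendle - Kelso.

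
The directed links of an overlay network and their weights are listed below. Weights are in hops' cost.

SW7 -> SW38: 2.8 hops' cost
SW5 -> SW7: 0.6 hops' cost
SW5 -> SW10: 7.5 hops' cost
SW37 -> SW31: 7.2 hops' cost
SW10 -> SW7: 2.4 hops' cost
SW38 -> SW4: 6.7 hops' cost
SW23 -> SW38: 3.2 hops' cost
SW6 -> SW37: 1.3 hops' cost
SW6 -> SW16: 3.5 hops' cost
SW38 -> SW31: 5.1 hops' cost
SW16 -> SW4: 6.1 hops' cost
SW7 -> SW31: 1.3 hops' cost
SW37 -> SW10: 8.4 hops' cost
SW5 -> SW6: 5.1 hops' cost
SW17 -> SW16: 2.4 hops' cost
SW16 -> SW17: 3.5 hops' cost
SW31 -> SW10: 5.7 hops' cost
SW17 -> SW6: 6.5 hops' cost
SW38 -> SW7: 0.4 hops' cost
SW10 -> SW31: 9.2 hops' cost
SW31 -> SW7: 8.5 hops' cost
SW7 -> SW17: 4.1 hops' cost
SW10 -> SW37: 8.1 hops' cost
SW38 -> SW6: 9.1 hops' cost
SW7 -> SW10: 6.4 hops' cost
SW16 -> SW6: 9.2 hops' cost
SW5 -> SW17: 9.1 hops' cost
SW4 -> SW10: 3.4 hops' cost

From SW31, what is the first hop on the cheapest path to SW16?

Candidate routes:
SW31 → SW7 → SW17 → SW16: 8.5+4.1+2.4 = 15
SW31 → SW10 → SW7 → SW17 → SW16: 5.7+2.4+4.1+2.4 = 14.6
SW31 → SW10 → SW7 → SW17 → SW6 → SW16: 5.7+2.4+4.1+6.5+3.5 = 22.2
The minimum is 14.6 hops' cost via SW31 → SW10 → SW7 → SW17 → SW16.
So from SW31 the first move is to SW10.

SW10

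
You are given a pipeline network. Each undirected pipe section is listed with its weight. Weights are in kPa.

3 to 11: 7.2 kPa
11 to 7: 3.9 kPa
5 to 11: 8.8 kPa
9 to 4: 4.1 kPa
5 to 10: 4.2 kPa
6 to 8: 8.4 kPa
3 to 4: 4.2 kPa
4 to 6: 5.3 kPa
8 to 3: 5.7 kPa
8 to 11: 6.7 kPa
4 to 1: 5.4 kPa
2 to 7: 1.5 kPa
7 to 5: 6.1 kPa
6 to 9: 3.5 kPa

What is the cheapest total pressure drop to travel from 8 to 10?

19.7 kPa

Running Dijkstra from 8:
8: 0
3: 5.7  (via 8)
11: 6.7  (via 8)
6: 8.4  (via 8)
4: 9.9  (via 3)
7: 10.6  (via 11)
9: 11.9  (via 6)
2: 12.1  (via 7)
1: 15.3  (via 4)
5: 15.5  (via 11)
10: 19.7  (via 5)
Shortest route: 8–11–5–10 = 19.7 kPa.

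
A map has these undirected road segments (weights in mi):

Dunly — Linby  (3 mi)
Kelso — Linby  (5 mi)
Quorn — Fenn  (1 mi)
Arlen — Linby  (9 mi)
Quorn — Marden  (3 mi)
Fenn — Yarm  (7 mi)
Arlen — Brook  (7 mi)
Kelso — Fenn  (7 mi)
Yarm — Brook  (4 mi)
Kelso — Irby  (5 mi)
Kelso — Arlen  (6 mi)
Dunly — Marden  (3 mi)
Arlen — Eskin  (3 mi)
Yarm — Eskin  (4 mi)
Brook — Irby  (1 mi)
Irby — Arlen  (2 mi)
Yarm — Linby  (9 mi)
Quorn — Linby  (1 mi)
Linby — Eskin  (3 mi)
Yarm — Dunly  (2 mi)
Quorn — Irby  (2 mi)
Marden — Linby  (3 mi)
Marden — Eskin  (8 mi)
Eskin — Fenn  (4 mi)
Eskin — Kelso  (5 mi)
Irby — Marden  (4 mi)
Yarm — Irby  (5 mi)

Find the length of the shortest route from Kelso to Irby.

Shortest distances from Kelso:
Kelso: 0
Linby: 5  (via Kelso)
Eskin: 5  (via Kelso)
Irby: 5  (via Kelso)
Shortest route: Kelso–Irby = 5 mi.

5 mi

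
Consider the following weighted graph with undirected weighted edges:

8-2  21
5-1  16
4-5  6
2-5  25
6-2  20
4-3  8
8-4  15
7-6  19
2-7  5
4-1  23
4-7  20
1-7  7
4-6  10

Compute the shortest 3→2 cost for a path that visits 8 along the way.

Shortest 3→8: 3 → 4 → 8 = 23
Best 8 to 2: 8 → 2 costing 21
Total via 8: 23 + 21 = 44.

44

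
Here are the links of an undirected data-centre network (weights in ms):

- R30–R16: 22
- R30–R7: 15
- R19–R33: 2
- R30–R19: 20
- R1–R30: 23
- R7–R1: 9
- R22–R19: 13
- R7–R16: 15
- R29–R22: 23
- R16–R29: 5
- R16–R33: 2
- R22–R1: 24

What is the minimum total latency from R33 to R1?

Settle nodes by increasing distance from R33:
R33: 0
R19: 2  (via R33)
R16: 2  (via R33)
R29: 7  (via R16)
R22: 15  (via R19)
R7: 17  (via R16)
R30: 22  (via R19)
R1: 26  (via R7)
Shortest route: R33–R16–R7–R1 = 26 ms.

26 ms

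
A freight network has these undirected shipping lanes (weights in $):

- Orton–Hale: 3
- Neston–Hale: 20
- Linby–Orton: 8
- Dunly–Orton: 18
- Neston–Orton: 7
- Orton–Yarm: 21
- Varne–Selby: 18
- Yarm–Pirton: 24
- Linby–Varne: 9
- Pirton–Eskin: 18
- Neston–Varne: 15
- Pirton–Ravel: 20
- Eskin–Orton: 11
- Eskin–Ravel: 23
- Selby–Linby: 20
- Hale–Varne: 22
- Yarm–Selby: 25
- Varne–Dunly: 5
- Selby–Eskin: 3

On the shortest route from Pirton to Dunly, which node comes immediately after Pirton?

Candidate routes:
Pirton → Eskin → Selby → Linby → Varne → Dunly: 18+3+20+9+5 = 55
Pirton → Eskin → Orton → Dunly: 18+11+18 = 47
Pirton → Eskin → Selby → Varne → Dunly: 18+3+18+5 = 44
Pirton → Eskin → Orton → Linby → Varne → Dunly: 18+11+8+9+5 = 51
Cheapest is Pirton → Eskin → Selby → Varne → Dunly at $44.
So from Pirton the first move is to Eskin.

Eskin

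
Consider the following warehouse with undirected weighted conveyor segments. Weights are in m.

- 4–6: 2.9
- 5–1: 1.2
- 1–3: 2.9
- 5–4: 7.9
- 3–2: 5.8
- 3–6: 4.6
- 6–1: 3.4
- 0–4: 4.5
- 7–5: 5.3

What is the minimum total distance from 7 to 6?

Running Dijkstra from 7:
7: 0
5: 5.3  (via 7)
1: 6.5  (via 5)
3: 9.4  (via 1)
6: 9.9  (via 1)
Shortest route: 7–5–1–6 = 9.9 m.

9.9 m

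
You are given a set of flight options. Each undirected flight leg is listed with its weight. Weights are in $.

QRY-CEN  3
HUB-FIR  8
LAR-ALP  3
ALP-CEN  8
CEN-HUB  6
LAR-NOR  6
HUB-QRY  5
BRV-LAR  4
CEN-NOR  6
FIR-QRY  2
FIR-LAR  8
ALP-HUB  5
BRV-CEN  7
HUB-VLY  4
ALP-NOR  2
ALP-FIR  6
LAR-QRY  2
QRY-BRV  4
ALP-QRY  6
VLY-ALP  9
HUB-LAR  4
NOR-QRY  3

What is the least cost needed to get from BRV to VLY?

$12

Running Dijkstra from BRV:
BRV: 0
LAR: 4  (via BRV)
QRY: 4  (via BRV)
FIR: 6  (via QRY)
ALP: 7  (via LAR)
NOR: 7  (via QRY)
CEN: 7  (via BRV)
HUB: 8  (via LAR)
VLY: 12  (via HUB)
Shortest route: BRV → LAR → HUB → VLY = $12.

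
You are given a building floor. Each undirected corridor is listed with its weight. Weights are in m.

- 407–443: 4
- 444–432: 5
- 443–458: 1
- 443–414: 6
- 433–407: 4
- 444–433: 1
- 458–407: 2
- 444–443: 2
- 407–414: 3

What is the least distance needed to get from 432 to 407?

Compare a few routes:
432–444–443–407: 5+2+4 = 11
432–444–433–407: 5+1+4 = 10
The minimum is 10 m via 432–444–433–407.

10 m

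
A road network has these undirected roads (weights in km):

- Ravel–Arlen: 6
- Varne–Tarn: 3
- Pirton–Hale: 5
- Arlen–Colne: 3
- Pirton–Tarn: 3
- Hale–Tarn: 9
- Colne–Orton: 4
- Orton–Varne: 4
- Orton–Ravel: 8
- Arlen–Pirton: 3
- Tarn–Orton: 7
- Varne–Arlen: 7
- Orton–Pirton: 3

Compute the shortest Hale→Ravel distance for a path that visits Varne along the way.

23 km

Best Hale to Varne: Hale–Pirton–Tarn–Varne costing 11
Shortest Varne→Ravel: Varne–Orton–Ravel = 12
Total via Varne: 11 + 12 = 23 km.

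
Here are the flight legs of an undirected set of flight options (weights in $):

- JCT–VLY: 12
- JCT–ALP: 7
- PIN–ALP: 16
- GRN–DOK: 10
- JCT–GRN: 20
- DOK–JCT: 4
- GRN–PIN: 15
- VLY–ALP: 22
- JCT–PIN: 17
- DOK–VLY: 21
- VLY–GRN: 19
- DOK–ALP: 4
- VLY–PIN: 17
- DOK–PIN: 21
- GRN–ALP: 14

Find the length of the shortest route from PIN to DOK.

$20

Shortest distances from PIN:
PIN: 0
GRN: 15  (via PIN)
ALP: 16  (via PIN)
JCT: 17  (via PIN)
VLY: 17  (via PIN)
DOK: 20  (via ALP)
Shortest route: PIN → ALP → DOK = $20.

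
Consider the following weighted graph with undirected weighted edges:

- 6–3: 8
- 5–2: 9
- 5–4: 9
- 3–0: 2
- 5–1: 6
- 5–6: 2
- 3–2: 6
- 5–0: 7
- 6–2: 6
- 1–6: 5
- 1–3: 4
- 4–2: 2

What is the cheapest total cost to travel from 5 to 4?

Settle nodes by increasing distance from 5:
5: 0
6: 2  (via 5)
1: 6  (via 5)
0: 7  (via 5)
2: 8  (via 6)
3: 9  (via 0)
4: 9  (via 5)
Shortest route: 5 → 4 = 9.

9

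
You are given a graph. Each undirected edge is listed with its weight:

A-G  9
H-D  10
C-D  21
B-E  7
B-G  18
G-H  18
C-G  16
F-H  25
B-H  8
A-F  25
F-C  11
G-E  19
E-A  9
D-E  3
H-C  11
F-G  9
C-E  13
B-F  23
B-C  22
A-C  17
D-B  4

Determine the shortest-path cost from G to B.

Compare a few routes:
G - B: 18 = 18
G - A - E - D - B: 9+9+3+4 = 25
Cheapest is G - B at 18.

18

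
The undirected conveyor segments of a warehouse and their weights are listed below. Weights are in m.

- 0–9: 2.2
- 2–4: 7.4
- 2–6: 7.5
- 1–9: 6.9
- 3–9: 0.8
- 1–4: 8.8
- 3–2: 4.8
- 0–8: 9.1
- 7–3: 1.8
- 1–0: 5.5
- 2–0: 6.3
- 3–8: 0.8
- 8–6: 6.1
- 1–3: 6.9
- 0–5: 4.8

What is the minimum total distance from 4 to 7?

Running Dijkstra from 4:
4: 0
2: 7.4  (via 4)
1: 8.8  (via 4)
3: 12.2  (via 2)
8: 13  (via 3)
9: 13  (via 3)
0: 13.7  (via 2)
7: 14  (via 3)
Shortest route: 4–2–3–7 = 14 m.

14 m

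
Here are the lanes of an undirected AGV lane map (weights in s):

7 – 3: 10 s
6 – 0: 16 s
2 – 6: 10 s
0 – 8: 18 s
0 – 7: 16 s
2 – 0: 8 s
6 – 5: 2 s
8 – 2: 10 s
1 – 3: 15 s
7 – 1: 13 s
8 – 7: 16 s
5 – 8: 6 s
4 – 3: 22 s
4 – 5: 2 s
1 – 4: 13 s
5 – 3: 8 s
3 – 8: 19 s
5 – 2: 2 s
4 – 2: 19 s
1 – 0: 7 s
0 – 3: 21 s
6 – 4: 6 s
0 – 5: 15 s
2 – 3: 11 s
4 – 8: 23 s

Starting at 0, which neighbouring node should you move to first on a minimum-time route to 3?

Compare a few routes:
0 - 3: 21 = 21
0 - 2 - 3: 8+11 = 19
0 - 2 - 5 - 3: 8+2+8 = 18
Cheapest is 0 - 2 - 5 - 3 at 18 s.
So from 0 the first move is to 2.

2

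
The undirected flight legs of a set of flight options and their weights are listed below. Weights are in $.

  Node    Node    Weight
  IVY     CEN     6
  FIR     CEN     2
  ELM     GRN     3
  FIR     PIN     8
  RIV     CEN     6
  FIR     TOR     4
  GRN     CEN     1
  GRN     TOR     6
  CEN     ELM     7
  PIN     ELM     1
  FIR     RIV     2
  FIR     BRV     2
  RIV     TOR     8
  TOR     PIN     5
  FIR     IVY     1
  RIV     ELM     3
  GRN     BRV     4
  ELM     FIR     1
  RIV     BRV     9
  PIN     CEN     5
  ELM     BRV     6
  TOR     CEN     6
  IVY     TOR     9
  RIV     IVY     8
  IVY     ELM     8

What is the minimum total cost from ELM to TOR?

$5

Compare a few routes:
ELM → FIR → TOR: 1+4 = 5
ELM → GRN → TOR: 3+6 = 9
ELM → RIV → FIR → TOR: 3+2+4 = 9
ELM → PIN → TOR: 1+5 = 6
The minimum is $5 via ELM → FIR → TOR.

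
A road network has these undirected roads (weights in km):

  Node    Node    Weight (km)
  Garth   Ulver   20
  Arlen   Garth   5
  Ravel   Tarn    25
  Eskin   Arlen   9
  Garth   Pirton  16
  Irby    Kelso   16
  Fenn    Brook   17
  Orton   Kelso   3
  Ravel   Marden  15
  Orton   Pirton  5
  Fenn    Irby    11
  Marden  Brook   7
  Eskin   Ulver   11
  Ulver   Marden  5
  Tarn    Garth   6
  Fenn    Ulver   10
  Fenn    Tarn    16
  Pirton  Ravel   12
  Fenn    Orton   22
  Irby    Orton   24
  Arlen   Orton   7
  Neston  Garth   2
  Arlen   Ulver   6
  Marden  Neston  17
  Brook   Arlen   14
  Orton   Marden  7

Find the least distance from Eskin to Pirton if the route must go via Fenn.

Best Eskin to Fenn: Eskin–Ulver–Fenn costing 21
Best Fenn to Pirton: Fenn–Orton–Pirton costing 27
Total via Fenn: 21 + 27 = 48 km.

48 km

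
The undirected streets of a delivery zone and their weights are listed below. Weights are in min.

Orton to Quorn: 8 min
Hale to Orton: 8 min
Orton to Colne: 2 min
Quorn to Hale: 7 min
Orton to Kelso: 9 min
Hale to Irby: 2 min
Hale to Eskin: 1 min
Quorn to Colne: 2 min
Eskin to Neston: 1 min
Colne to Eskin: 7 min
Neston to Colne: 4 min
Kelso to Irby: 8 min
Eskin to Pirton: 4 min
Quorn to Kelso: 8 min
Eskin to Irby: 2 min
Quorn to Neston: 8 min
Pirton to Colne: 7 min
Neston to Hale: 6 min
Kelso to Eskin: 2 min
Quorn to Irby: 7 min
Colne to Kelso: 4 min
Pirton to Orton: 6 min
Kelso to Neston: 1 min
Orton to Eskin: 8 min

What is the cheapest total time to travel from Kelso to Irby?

4 min

Running Dijkstra from Kelso:
Kelso: 0
Neston: 1  (via Kelso)
Eskin: 2  (via Kelso)
Hale: 3  (via Eskin)
Colne: 4  (via Kelso)
Irby: 4  (via Eskin)
Shortest route: Kelso → Eskin → Irby = 4 min.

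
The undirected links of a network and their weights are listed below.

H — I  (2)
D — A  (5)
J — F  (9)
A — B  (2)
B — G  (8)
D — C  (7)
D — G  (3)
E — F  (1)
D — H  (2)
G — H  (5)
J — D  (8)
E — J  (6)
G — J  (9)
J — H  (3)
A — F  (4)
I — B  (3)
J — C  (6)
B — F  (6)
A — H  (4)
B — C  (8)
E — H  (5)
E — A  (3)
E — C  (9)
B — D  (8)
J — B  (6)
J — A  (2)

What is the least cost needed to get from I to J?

5

Settle nodes by increasing distance from I:
I: 0
H: 2  (via I)
B: 3  (via I)
D: 4  (via H)
A: 5  (via B)
J: 5  (via H)
Shortest route: I–H–J = 5.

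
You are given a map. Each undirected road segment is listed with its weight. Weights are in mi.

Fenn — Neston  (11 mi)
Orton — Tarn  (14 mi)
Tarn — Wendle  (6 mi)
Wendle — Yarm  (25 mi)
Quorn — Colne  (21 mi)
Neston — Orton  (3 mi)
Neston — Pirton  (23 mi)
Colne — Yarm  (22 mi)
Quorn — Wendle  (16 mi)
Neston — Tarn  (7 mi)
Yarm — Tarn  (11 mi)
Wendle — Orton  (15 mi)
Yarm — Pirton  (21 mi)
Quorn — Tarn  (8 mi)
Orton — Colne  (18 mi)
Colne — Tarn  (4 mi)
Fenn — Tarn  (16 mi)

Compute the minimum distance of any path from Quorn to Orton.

Shortest distances from Quorn:
Quorn: 0
Tarn: 8  (via Quorn)
Colne: 12  (via Tarn)
Wendle: 14  (via Tarn)
Neston: 15  (via Tarn)
Orton: 18  (via Neston)
Shortest route: Quorn → Tarn → Neston → Orton = 18 mi.

18 mi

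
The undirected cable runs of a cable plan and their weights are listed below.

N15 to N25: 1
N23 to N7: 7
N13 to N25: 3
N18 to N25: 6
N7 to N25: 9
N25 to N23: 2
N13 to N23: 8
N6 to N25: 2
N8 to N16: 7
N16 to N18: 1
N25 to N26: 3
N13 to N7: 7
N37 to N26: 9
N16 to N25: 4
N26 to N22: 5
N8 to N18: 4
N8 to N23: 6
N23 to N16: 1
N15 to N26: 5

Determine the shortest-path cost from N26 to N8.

Running Dijkstra from N26:
N26: 0
N25: 3  (via N26)
N15: 4  (via N25)
N22: 5  (via N26)
N23: 5  (via N25)
N6: 5  (via N25)
N13: 6  (via N25)
N16: 6  (via N23)
N18: 7  (via N16)
N37: 9  (via N26)
N8: 11  (via N23)
Shortest route: N26 → N25 → N23 → N8 = 11.

11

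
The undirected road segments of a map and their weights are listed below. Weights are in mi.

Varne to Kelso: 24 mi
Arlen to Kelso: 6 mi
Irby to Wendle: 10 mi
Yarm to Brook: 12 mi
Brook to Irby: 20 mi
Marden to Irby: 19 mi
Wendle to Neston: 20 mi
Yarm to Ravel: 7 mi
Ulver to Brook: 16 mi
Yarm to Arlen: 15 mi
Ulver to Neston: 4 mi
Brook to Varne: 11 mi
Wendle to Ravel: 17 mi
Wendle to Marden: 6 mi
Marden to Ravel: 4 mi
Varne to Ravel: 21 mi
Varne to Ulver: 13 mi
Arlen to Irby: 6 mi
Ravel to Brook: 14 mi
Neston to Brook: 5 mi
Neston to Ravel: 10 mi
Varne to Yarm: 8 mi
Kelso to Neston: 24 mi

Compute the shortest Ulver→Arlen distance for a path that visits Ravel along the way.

Shortest Ulver→Ravel: Ulver → Neston → Ravel = 14
Shortest Ravel→Arlen: Ravel → Yarm → Arlen = 22
Total via Ravel: 14 + 22 = 36 mi.

36 mi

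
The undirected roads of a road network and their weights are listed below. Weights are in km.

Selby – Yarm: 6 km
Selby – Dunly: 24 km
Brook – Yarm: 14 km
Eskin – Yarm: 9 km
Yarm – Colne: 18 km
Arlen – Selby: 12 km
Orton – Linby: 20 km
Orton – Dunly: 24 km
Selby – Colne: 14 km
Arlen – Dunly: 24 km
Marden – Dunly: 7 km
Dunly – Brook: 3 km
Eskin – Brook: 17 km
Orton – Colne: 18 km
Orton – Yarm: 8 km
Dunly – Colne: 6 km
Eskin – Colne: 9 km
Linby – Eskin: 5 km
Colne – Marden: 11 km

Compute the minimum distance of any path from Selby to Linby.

20 km

Shortest distances from Selby:
Selby: 0
Yarm: 6  (via Selby)
Arlen: 12  (via Selby)
Colne: 14  (via Selby)
Orton: 14  (via Yarm)
Eskin: 15  (via Yarm)
Dunly: 20  (via Colne)
Brook: 20  (via Yarm)
Linby: 20  (via Eskin)
Shortest route: Selby → Yarm → Eskin → Linby = 20 km.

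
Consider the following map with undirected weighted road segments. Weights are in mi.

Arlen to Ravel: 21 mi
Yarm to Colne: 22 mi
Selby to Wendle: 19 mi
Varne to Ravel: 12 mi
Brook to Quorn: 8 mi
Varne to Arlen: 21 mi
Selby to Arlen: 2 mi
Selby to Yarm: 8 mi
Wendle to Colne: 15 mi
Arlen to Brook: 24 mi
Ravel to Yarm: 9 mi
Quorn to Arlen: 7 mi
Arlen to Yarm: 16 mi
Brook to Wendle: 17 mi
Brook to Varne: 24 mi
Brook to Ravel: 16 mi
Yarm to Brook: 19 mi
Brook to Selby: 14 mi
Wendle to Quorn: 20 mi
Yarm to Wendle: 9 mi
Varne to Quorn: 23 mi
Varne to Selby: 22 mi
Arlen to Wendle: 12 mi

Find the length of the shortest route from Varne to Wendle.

Settle nodes by increasing distance from Varne:
Varne: 0
Ravel: 12  (via Varne)
Arlen: 21  (via Varne)
Yarm: 21  (via Ravel)
Selby: 22  (via Varne)
Quorn: 23  (via Varne)
Brook: 24  (via Varne)
Wendle: 30  (via Yarm)
Shortest route: Varne → Ravel → Yarm → Wendle = 30 mi.

30 mi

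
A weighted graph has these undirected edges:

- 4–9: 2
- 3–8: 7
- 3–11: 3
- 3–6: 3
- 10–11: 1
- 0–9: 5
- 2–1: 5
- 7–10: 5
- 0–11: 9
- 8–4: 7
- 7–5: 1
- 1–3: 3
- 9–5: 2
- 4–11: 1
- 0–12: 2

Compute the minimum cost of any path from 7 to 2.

17

Settle nodes by increasing distance from 7:
7: 0
5: 1  (via 7)
9: 3  (via 5)
4: 5  (via 9)
10: 5  (via 7)
11: 6  (via 4)
0: 8  (via 9)
3: 9  (via 11)
12: 10  (via 0)
1: 12  (via 3)
6: 12  (via 3)
8: 12  (via 4)
2: 17  (via 1)
Shortest route: 7 → 5 → 9 → 4 → 11 → 3 → 1 → 2 = 17.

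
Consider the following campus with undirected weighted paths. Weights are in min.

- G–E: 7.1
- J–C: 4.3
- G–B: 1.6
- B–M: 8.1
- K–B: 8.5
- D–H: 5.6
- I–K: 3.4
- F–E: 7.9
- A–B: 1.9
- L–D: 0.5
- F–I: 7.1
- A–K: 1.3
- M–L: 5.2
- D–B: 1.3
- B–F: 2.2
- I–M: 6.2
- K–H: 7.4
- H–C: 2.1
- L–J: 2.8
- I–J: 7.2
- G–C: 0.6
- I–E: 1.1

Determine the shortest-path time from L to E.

9.5 min

Running Dijkstra from L:
L: 0
D: 0.5  (via L)
B: 1.8  (via D)
J: 2.8  (via L)
G: 3.4  (via B)
A: 3.7  (via B)
C: 4  (via G)
F: 4  (via B)
K: 5  (via A)
M: 5.2  (via L)
H: 6.1  (via D)
I: 8.4  (via K)
E: 9.5  (via I)
Shortest route: L → D → B → A → K → I → E = 9.5 min.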